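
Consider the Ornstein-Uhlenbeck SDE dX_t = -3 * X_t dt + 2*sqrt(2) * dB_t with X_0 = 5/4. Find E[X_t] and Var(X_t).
E[X_t] = 5*exp(-3*t)/4; Var(X_t) = 4/3 - 4*exp(-6*t)/3

The OU SDE dX = -theta X dt + sigma dB admits the integrating factor exp(theta t): d(exp(theta t) X_t) = sigma exp(theta t) dB_t. Integrating from 0 to t:
  X_t = x_0 * exp(-theta t) + sigma * int_0^t exp(-theta (t-s)) dB_s.
The Itô integral has mean 0 and (by the Itô isometry) variance sigma^2 * int_0^t exp(-2 theta (t - s)) ds = sigma^2 * (1 - exp(-2 theta t)) / (2 theta).
With theta = 3, sigma = 2*sqrt(2), x_0 = 5/4:
  E[X_t] = 5/4 * exp(-3 t) = 5*exp(-3*t)/4
  Var(X_t) = (2*sqrt(2))^2 * (1 - exp(-2*3 t)) / (2 * 3) = 4/3 - 4*exp(-6*t)/3.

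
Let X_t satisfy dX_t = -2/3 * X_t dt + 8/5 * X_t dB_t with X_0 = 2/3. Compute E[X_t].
E[X_t] = 2*exp(-2*t/3)/3

For GBM dX = mu X dt + sigma X dB with X_0 = x_0, apply Itô to Y = log X: dY = (mu - sigma^2/2) dt + sigma dB, so Y_t = log(x_0) + (mu - sigma^2/2) t + sigma B_t and hence X_t = x_0 * exp((mu - sigma^2/2) t + sigma B_t).
With mu = -2/3, sigma = 8/5, x_0 = 2/3, this gives:
  X_t = 2/3 * exp((-146/75) * t + (8/5) * B_t).
Since sigma*B_t ~ Normal(0, sigma^2 t), E[exp(sigma*B_t)] = exp(sigma^2 t / 2); so E[X_t] = x_0 * exp((mu - sigma^2/2) t) * exp(sigma^2 t / 2) = x_0 * exp(mu t) = 2*exp(-2*t/3)/3.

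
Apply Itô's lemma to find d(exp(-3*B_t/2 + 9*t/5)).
d(exp(-3*B_t/2 + 9*t/5)) = (117*exp(-3*B_t/2 + 9*t/5)/40) dt + (-3*exp(-3*B_t/2 + 9*t/5)/2) dB_t

Itô's formula for f(t, x): d f(t, B_t) = (f_t + (1/2) f_xx) dt + f_x dB_t. Compute partials of f(t, x) = exp(9*t/5 - 3*x/2):
  f_t(t,x)  = 9*exp(9*t/5 - 3*x/2)/5
  f_x(t,x)  = -3*exp(9*t/5 - 3*x/2)/2
  f_xx(t,x) = 9*exp(9*t/5 - 3*x/2)/4
Assemble drift = f_t + (1/2) f_xx = 117*exp(9*t/5 - 3*x/2)/40 and diffusion = f_x = -3*exp(9*t/5 - 3*x/2)/2. Substituting x = B_t:
  d(exp(-3*B_t/2 + 9*t/5)) = (117*exp(-3*B_t/2 + 9*t/5)/40) dt + (-3*exp(-3*B_t/2 + 9*t/5)/2) dB_t.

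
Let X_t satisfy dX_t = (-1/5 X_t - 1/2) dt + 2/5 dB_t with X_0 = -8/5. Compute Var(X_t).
Var(X_t) = 2/5 - 2*exp(-2*t/5)/5

The variance V(t) = Var(X_t) satisfies V'(t) = 2 a V(t) + c^2 with V(0) = 0 (drift coefficient is linear in X, diffusion is constant). With a = -1/5, c = 2/5, the solution is
  V(t) = (c^2 / (2 a)) * (exp(2 a t) - 1)
       = ((2/5)^2 / (2*(-1/5))) * (exp((-2/5) t) - 1)
       = 2/5 - 2*exp(-2*t/5)/5.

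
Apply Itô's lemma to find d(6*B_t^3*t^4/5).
d(6*B_t^3*t^4/5) = (6*B_t*t^3*(4*B_t^2 + 3*t)/5) dt + (18*B_t^2*t^4/5) dB_t

Itô's formula for f(t, x): d f(t, B_t) = (f_t + (1/2) f_xx) dt + f_x dB_t. Compute partials of f(t, x) = 6*t^4*x^3/5:
  f_t(t,x)  = 24*t^3*x^3/5
  f_x(t,x)  = 18*t^4*x^2/5
  f_xx(t,x) = 36*t^4*x/5
Assemble drift = f_t + (1/2) f_xx = 6*t^3*x*(3*t + 4*x^2)/5 and diffusion = f_x = 18*t^4*x^2/5. Substituting x = B_t:
  d(6*B_t^3*t^4/5) = (6*B_t*t^3*(4*B_t^2 + 3*t)/5) dt + (18*B_t^2*t^4/5) dB_t.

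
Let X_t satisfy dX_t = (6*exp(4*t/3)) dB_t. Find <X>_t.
<X>_t = 27*exp(8*t/3)/2 - 27/2

For an Itô process dX_t = a(t) dt + b(t) dB_t, the quadratic variation is <X>_t = int_0^t b(s)^2 ds (the drift term does not contribute). Here b(s) = 6*exp(4*s/3), so
  b(s)^2 = 36*exp(8*s/3).
Integrating from 0 to t:
  <X>_t = int_0^t (36*exp(8*s/3)) ds = 27*exp(8*t/3)/2 - 27/2.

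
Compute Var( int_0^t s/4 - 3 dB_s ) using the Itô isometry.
Var = t*(t^2 - 36*t + 432)/48

The Itô integral of a deterministic integrand f(s) has mean 0 because each increment f(s) * (B_{s+ds} - B_s) has mean 0. By the Itô isometry:
  Var( int_0^t f(s) dB_s ) = E[ (int_0^t f(s) dB_s)^2 ] = int_0^t f(s)^2 ds.
Here f(s) = s/4 - 3, so f(s)^2 = (s - 12)^2/16. Integrate:
  int_0^t ((s - 12)^2/16) ds = t*(t^2 - 36*t + 432)/48.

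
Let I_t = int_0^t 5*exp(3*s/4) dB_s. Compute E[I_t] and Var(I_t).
E[I_t] = 0; Var(I_t) = 50*exp(3*t/2)/3 - 50/3

The Itô integral of a deterministic integrand f(s) has mean 0 because each increment f(s) * (B_{s+ds} - B_s) has mean 0. By the Itô isometry:
  Var( int_0^t f(s) dB_s ) = E[ (int_0^t f(s) dB_s)^2 ] = int_0^t f(s)^2 ds.
Here f(s) = 5*exp(3*s/4), so f(s)^2 = 25*exp(3*s/2). Integrate:
  int_0^t (25*exp(3*s/2)) ds = 50*exp(3*t/2)/3 - 50/3.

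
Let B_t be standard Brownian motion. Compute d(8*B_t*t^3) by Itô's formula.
d(8*B_t*t^3) = (24*B_t*t^2) dt + (8*t^3) dB_t

Itô's formula for f(t, x): d f(t, B_t) = (f_t + (1/2) f_xx) dt + f_x dB_t. Compute partials of f(t, x) = 8*t^3*x:
  f_t(t,x)  = 24*t^2*x
  f_x(t,x)  = 8*t^3
  f_xx(t,x) = 0
Assemble drift = f_t + (1/2) f_xx = 24*t^2*x and diffusion = f_x = 8*t^3. Substituting x = B_t:
  d(8*B_t*t^3) = (24*B_t*t^2) dt + (8*t^3) dB_t.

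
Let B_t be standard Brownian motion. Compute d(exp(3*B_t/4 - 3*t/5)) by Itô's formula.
d(exp(3*B_t/4 - 3*t/5)) = (-51*exp(3*B_t/4 - 3*t/5)/160) dt + (3*exp(3*B_t/4 - 3*t/5)/4) dB_t

Itô's formula for f(t, x): d f(t, B_t) = (f_t + (1/2) f_xx) dt + f_x dB_t. Compute partials of f(t, x) = exp(-3*t/5 + 3*x/4):
  f_t(t,x)  = -3*exp(-3*t/5 + 3*x/4)/5
  f_x(t,x)  = 3*exp(-3*t/5 + 3*x/4)/4
  f_xx(t,x) = 9*exp(-3*t/5 + 3*x/4)/16
Assemble drift = f_t + (1/2) f_xx = -51*exp(-3*t/5 + 3*x/4)/160 and diffusion = f_x = 3*exp(-3*t/5 + 3*x/4)/4. Substituting x = B_t:
  d(exp(3*B_t/4 - 3*t/5)) = (-51*exp(3*B_t/4 - 3*t/5)/160) dt + (3*exp(3*B_t/4 - 3*t/5)/4) dB_t.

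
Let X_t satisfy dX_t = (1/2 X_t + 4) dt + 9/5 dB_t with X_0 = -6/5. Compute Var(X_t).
Var(X_t) = 81*exp(t)/25 - 81/25

The variance V(t) = Var(X_t) satisfies V'(t) = 2 a V(t) + c^2 with V(0) = 0 (drift coefficient is linear in X, diffusion is constant). With a = 1/2, c = 9/5, the solution is
  V(t) = (c^2 / (2 a)) * (exp(2 a t) - 1)
       = ((9/5)^2 / (2*(1/2))) * (exp(1 t) - 1)
       = 81*exp(t)/25 - 81/25.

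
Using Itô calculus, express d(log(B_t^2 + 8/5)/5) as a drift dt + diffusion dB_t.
d(log(B_t^2 + 8/5)/5) = ((8 - 5*B_t^2)/(5*B_t^2 + 8)^2) dt + (2*B_t/(5*B_t^2 + 8)) dB_t

Itô's formula for f(B_t) gives d f(B_t) = f'(B_t) dB_t + (1/2) f''(B_t) dt. Compute derivatives of f(x) = log(x^2 + 8/5)/5:
  f'(x)  = 2*x/(5*x^2 + 8)
  f''(x) = 2*(8 - 5*x^2)/(5*x^2 + 8)^2
Substitute x = B_t and multiply the f'' term by 1/2:
  drift     = (1/2) * (2*(8 - 5*x^2)/(5*x^2 + 8)^2) evaluated at B_t = (8 - 5*B_t^2)/(5*B_t^2 + 8)^2
  diffusion = (2*x/(5*x^2 + 8)) evaluated at B_t = 2*B_t/(5*B_t^2 + 8)
Therefore d(log(B_t^2 + 8/5)/5) = ((8 - 5*B_t^2)/(5*B_t^2 + 8)^2) dt + (2*B_t/(5*B_t^2 + 8)) dB_t.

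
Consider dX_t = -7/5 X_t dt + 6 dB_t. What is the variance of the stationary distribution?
lim Var(X_t) = 90/7

The OU SDE dX = -theta X dt + sigma dB admits the integrating factor exp(theta t): d(exp(theta t) X_t) = sigma exp(theta t) dB_t. Integrating from 0 to t gives X_t = x_0 * exp(-theta t) + sigma * int_0^t exp(-theta (t-s)) dB_s for any initial x_0. The Itô integral has variance (by the Itô isometry) sigma^2 * int_0^t exp(-2 theta (t - s)) ds = sigma^2 * (1 - exp(-2 theta t)) / (2 theta), independent of x_0.
With theta = 7/5, sigma = 6:
  Var(X_t) = (6)^2 * (1 - exp(-2*7/5 t)) / (2 * 7/5) = 90/7 - 90*exp(-14*t/5)/7.
As t -> infinity, exp(-2*7/5 t) -> 0, so the stationary variance is sigma^2 / (2 theta) = 90/7.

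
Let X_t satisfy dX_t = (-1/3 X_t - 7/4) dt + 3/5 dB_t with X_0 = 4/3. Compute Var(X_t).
Var(X_t) = 27/50 - 27*exp(-2*t/3)/50

The variance V(t) = Var(X_t) satisfies V'(t) = 2 a V(t) + c^2 with V(0) = 0 (drift coefficient is linear in X, diffusion is constant). With a = -1/3, c = 3/5, the solution is
  V(t) = (c^2 / (2 a)) * (exp(2 a t) - 1)
       = ((3/5)^2 / (2*(-1/3))) * (exp((-2/3) t) - 1)
       = 27/50 - 27*exp(-2*t/3)/50.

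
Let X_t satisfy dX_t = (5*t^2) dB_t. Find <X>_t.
<X>_t = 5*t^5

For an Itô process dX_t = a(t) dt + b(t) dB_t, the quadratic variation is <X>_t = int_0^t b(s)^2 ds (the drift term does not contribute). Here b(s) = 5*s^2, so
  b(s)^2 = 25*s^4.
Integrating from 0 to t:
  <X>_t = int_0^t (25*s^4) ds = 5*t^5.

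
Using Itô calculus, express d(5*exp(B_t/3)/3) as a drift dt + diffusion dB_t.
d(5*exp(B_t/3)/3) = (5*exp(B_t/3)/54) dt + (5*exp(B_t/3)/9) dB_t

Itô's formula for f(B_t) gives d f(B_t) = f'(B_t) dB_t + (1/2) f''(B_t) dt. Compute derivatives of f(x) = 5*exp(x/3)/3:
  f'(x)  = 5*exp(x/3)/9
  f''(x) = 5*exp(x/3)/27
Substitute x = B_t and multiply the f'' term by 1/2:
  drift     = (1/2) * (5*exp(x/3)/27) evaluated at B_t = 5*exp(B_t/3)/54
  diffusion = (5*exp(x/3)/9) evaluated at B_t = 5*exp(B_t/3)/9
Therefore d(5*exp(B_t/3)/3) = (5*exp(B_t/3)/54) dt + (5*exp(B_t/3)/9) dB_t.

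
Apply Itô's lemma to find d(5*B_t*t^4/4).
d(5*B_t*t^4/4) = (5*B_t*t^3) dt + (5*t^4/4) dB_t

Itô's formula for f(t, x): d f(t, B_t) = (f_t + (1/2) f_xx) dt + f_x dB_t. Compute partials of f(t, x) = 5*t^4*x/4:
  f_t(t,x)  = 5*t^3*x
  f_x(t,x)  = 5*t^4/4
  f_xx(t,x) = 0
Assemble drift = f_t + (1/2) f_xx = 5*t^3*x and diffusion = f_x = 5*t^4/4. Substituting x = B_t:
  d(5*B_t*t^4/4) = (5*B_t*t^3) dt + (5*t^4/4) dB_t.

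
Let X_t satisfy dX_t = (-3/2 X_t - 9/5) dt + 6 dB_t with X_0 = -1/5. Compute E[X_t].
E[X_t] = -6/5 + exp(-3*t/2)

Taking expectations and using E[dB_t] = 0, the mean m(t) = E[X_t] satisfies the ODE m'(t) = a m(t) + b with m(0) = x_0. With a = -3/2, b = -9/5, x_0 = -1/5, the solution is
  m(t) = x_0 * exp(a t) + (b/a) * (exp(a t) - 1)
       = (-1/5) * exp((-3/2) t) + ((-9/5)/(-3/2)) * (exp((-3/2) t) - 1)
       = -6/5 + exp(-3*t/2).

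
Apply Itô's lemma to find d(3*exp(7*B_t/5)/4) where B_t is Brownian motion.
d(3*exp(7*B_t/5)/4) = (147*exp(7*B_t/5)/200) dt + (21*exp(7*B_t/5)/20) dB_t

Itô's formula for f(B_t) gives d f(B_t) = f'(B_t) dB_t + (1/2) f''(B_t) dt. Compute derivatives of f(x) = 3*exp(7*x/5)/4:
  f'(x)  = 21*exp(7*x/5)/20
  f''(x) = 147*exp(7*x/5)/100
Substitute x = B_t and multiply the f'' term by 1/2:
  drift     = (1/2) * (147*exp(7*x/5)/100) evaluated at B_t = 147*exp(7*B_t/5)/200
  diffusion = (21*exp(7*x/5)/20) evaluated at B_t = 21*exp(7*B_t/5)/20
Therefore d(3*exp(7*B_t/5)/4) = (147*exp(7*B_t/5)/200) dt + (21*exp(7*B_t/5)/20) dB_t.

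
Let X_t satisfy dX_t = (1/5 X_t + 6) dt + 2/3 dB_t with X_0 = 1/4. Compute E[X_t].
E[X_t] = 121*exp(t/5)/4 - 30

Taking expectations and using E[dB_t] = 0, the mean m(t) = E[X_t] satisfies the ODE m'(t) = a m(t) + b with m(0) = x_0. With a = 1/5, b = 6, x_0 = 1/4, the solution is
  m(t) = x_0 * exp(a t) + (b/a) * (exp(a t) - 1)
       = (1/4) * exp((1/5) t) + (6/(1/5)) * (exp((1/5) t) - 1)
       = 121*exp(t/5)/4 - 30.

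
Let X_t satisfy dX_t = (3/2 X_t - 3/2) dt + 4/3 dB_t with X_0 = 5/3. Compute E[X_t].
E[X_t] = 2*exp(3*t/2)/3 + 1

Taking expectations and using E[dB_t] = 0, the mean m(t) = E[X_t] satisfies the ODE m'(t) = a m(t) + b with m(0) = x_0. With a = 3/2, b = -3/2, x_0 = 5/3, the solution is
  m(t) = x_0 * exp(a t) + (b/a) * (exp(a t) - 1)
       = (5/3) * exp((3/2) t) + ((-3/2)/(3/2)) * (exp((3/2) t) - 1)
       = 2*exp(3*t/2)/3 + 1.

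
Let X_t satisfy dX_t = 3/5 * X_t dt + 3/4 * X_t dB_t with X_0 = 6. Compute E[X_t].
E[X_t] = 6*exp(3*t/5)

For GBM dX = mu X dt + sigma X dB with X_0 = x_0, apply Itô to Y = log X: dY = (mu - sigma^2/2) dt + sigma dB, so Y_t = log(x_0) + (mu - sigma^2/2) t + sigma B_t and hence X_t = x_0 * exp((mu - sigma^2/2) t + sigma B_t).
With mu = 3/5, sigma = 3/4, x_0 = 6, this gives:
  X_t = 6 * exp((51/160) * t + (3/4) * B_t).
Since sigma*B_t ~ Normal(0, sigma^2 t), E[exp(sigma*B_t)] = exp(sigma^2 t / 2); so E[X_t] = x_0 * exp((mu - sigma^2/2) t) * exp(sigma^2 t / 2) = x_0 * exp(mu t) = 6*exp(3*t/5).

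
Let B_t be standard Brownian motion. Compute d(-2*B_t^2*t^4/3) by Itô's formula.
d(-2*B_t^2*t^4/3) = (2*t^3*(-4*B_t^2 - t)/3) dt + (-4*B_t*t^4/3) dB_t

Itô's formula for f(t, x): d f(t, B_t) = (f_t + (1/2) f_xx) dt + f_x dB_t. Compute partials of f(t, x) = -2*t^4*x^2/3:
  f_t(t,x)  = -8*t^3*x^2/3
  f_x(t,x)  = -4*t^4*x/3
  f_xx(t,x) = -4*t^4/3
Assemble drift = f_t + (1/2) f_xx = 2*t^3*(-t - 4*x^2)/3 and diffusion = f_x = -4*t^4*x/3. Substituting x = B_t:
  d(-2*B_t^2*t^4/3) = (2*t^3*(-4*B_t^2 - t)/3) dt + (-4*B_t*t^4/3) dB_t.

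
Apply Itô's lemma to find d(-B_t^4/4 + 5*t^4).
d(-B_t^4/4 + 5*t^4) = (-3*B_t^2/2 + 20*t^3) dt + (-B_t^3) dB_t

Itô's formula for f(t, x): d f(t, B_t) = (f_t + (1/2) f_xx) dt + f_x dB_t. Compute partials of f(t, x) = 5*t^4 - x^4/4:
  f_t(t,x)  = 20*t^3
  f_x(t,x)  = -x^3
  f_xx(t,x) = -3*x^2
Assemble drift = f_t + (1/2) f_xx = 20*t^3 - 3*x^2/2 and diffusion = f_x = -x^3. Substituting x = B_t:
  d(-B_t^4/4 + 5*t^4) = (-3*B_t^2/2 + 20*t^3) dt + (-B_t^3) dB_t.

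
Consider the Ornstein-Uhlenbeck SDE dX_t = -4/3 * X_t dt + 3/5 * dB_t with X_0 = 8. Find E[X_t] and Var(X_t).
E[X_t] = 8*exp(-4*t/3); Var(X_t) = 27/200 - 27*exp(-8*t/3)/200

The OU SDE dX = -theta X dt + sigma dB admits the integrating factor exp(theta t): d(exp(theta t) X_t) = sigma exp(theta t) dB_t. Integrating from 0 to t:
  X_t = x_0 * exp(-theta t) + sigma * int_0^t exp(-theta (t-s)) dB_s.
The Itô integral has mean 0 and (by the Itô isometry) variance sigma^2 * int_0^t exp(-2 theta (t - s)) ds = sigma^2 * (1 - exp(-2 theta t)) / (2 theta).
With theta = 4/3, sigma = 3/5, x_0 = 8:
  E[X_t] = 8 * exp(-4/3 t) = 8*exp(-4*t/3)
  Var(X_t) = (3/5)^2 * (1 - exp(-2*4/3 t)) / (2 * 4/3) = 27/200 - 27*exp(-8*t/3)/200.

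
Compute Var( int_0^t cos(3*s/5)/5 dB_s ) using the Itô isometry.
Var = t/50 + sin(6*t/5)/60

The Itô integral of a deterministic integrand f(s) has mean 0 because each increment f(s) * (B_{s+ds} - B_s) has mean 0. By the Itô isometry:
  Var( int_0^t f(s) dB_s ) = E[ (int_0^t f(s) dB_s)^2 ] = int_0^t f(s)^2 ds.
Here f(s) = cos(3*s/5)/5, so f(s)^2 = cos(3*s/5)^2/25. Integrate:
  int_0^t (cos(3*s/5)^2/25) ds = t/50 + sin(6*t/5)/60.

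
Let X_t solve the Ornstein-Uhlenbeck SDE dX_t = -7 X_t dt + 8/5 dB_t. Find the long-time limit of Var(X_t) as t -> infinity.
lim Var(X_t) = 32/175

The OU SDE dX = -theta X dt + sigma dB admits the integrating factor exp(theta t): d(exp(theta t) X_t) = sigma exp(theta t) dB_t. Integrating from 0 to t gives X_t = x_0 * exp(-theta t) + sigma * int_0^t exp(-theta (t-s)) dB_s for any initial x_0. The Itô integral has variance (by the Itô isometry) sigma^2 * int_0^t exp(-2 theta (t - s)) ds = sigma^2 * (1 - exp(-2 theta t)) / (2 theta), independent of x_0.
With theta = 7, sigma = 8/5:
  Var(X_t) = (8/5)^2 * (1 - exp(-2*7 t)) / (2 * 7) = 32/175 - 32*exp(-14*t)/175.
As t -> infinity, exp(-2*7 t) -> 0, so the stationary variance is sigma^2 / (2 theta) = 32/175.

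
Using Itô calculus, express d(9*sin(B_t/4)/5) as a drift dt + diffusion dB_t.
d(9*sin(B_t/4)/5) = (-9*sin(B_t/4)/160) dt + (9*cos(B_t/4)/20) dB_t

Itô's formula for f(B_t) gives d f(B_t) = f'(B_t) dB_t + (1/2) f''(B_t) dt. Compute derivatives of f(x) = 9*sin(x/4)/5:
  f'(x)  = 9*cos(x/4)/20
  f''(x) = -9*sin(x/4)/80
Substitute x = B_t and multiply the f'' term by 1/2:
  drift     = (1/2) * (-9*sin(x/4)/80) evaluated at B_t = -9*sin(B_t/4)/160
  diffusion = (9*cos(x/4)/20) evaluated at B_t = 9*cos(B_t/4)/20
Therefore d(9*sin(B_t/4)/5) = (-9*sin(B_t/4)/160) dt + (9*cos(B_t/4)/20) dB_t.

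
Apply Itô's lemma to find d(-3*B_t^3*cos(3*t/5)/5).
d(-3*B_t^3*cos(3*t/5)/5) = (9*B_t*(B_t^2*sin(3*t/5) - 5*cos(3*t/5))/25) dt + (-9*B_t^2*cos(3*t/5)/5) dB_t

Itô's formula for f(t, x): d f(t, B_t) = (f_t + (1/2) f_xx) dt + f_x dB_t. Compute partials of f(t, x) = -3*x^3*cos(3*t/5)/5:
  f_t(t,x)  = 9*x^3*sin(3*t/5)/25
  f_x(t,x)  = -9*x^2*cos(3*t/5)/5
  f_xx(t,x) = -18*x*cos(3*t/5)/5
Assemble drift = f_t + (1/2) f_xx = 9*x*(x^2*sin(3*t/5) - 5*cos(3*t/5))/25 and diffusion = f_x = -9*x^2*cos(3*t/5)/5. Substituting x = B_t:
  d(-3*B_t^3*cos(3*t/5)/5) = (9*B_t*(B_t^2*sin(3*t/5) - 5*cos(3*t/5))/25) dt + (-9*B_t^2*cos(3*t/5)/5) dB_t.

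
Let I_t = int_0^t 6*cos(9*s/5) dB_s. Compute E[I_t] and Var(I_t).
E[I_t] = 0; Var(I_t) = 18*t + 5*sin(18*t/5)

The Itô integral of a deterministic integrand f(s) has mean 0 because each increment f(s) * (B_{s+ds} - B_s) has mean 0. By the Itô isometry:
  Var( int_0^t f(s) dB_s ) = E[ (int_0^t f(s) dB_s)^2 ] = int_0^t f(s)^2 ds.
Here f(s) = 6*cos(9*s/5), so f(s)^2 = 36*cos(9*s/5)^2. Integrate:
  int_0^t (36*cos(9*s/5)^2) ds = 18*t + 5*sin(18*t/5).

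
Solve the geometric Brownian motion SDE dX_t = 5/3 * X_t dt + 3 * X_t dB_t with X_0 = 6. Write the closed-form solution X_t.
X_t = 6 * exp((-17/6) * t + (3) * B_t)

For GBM dX = mu X dt + sigma X dB with X_0 = x_0, apply Itô to Y = log X: dY = (mu - sigma^2/2) dt + sigma dB, so Y_t = log(x_0) + (mu - sigma^2/2) t + sigma B_t and hence X_t = x_0 * exp((mu - sigma^2/2) t + sigma B_t).
With mu = 5/3, sigma = 3, x_0 = 6, this gives:
  X_t = 6 * exp((-17/6) * t + (3) * B_t).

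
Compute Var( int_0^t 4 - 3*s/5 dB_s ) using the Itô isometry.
Var = t*(3*t^2 - 60*t + 400)/25

The Itô integral of a deterministic integrand f(s) has mean 0 because each increment f(s) * (B_{s+ds} - B_s) has mean 0. By the Itô isometry:
  Var( int_0^t f(s) dB_s ) = E[ (int_0^t f(s) dB_s)^2 ] = int_0^t f(s)^2 ds.
Here f(s) = 4 - 3*s/5, so f(s)^2 = (3*s - 20)^2/25. Integrate:
  int_0^t ((3*s - 20)^2/25) ds = t*(3*t^2 - 60*t + 400)/25.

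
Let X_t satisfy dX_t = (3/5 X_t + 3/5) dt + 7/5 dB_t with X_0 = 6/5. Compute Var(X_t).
Var(X_t) = 49*exp(6*t/5)/30 - 49/30

The variance V(t) = Var(X_t) satisfies V'(t) = 2 a V(t) + c^2 with V(0) = 0 (drift coefficient is linear in X, diffusion is constant). With a = 3/5, c = 7/5, the solution is
  V(t) = (c^2 / (2 a)) * (exp(2 a t) - 1)
       = ((7/5)^2 / (2*(3/5))) * (exp((6/5) t) - 1)
       = 49*exp(6*t/5)/30 - 49/30.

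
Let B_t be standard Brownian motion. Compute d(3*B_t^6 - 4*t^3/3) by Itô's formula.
d(3*B_t^6 - 4*t^3/3) = (45*B_t^4 - 4*t^2) dt + (18*B_t^5) dB_t

Itô's formula for f(t, x): d f(t, B_t) = (f_t + (1/2) f_xx) dt + f_x dB_t. Compute partials of f(t, x) = -4*t^3/3 + 3*x^6:
  f_t(t,x)  = -4*t^2
  f_x(t,x)  = 18*x^5
  f_xx(t,x) = 90*x^4
Assemble drift = f_t + (1/2) f_xx = -4*t^2 + 45*x^4 and diffusion = f_x = 18*x^5. Substituting x = B_t:
  d(3*B_t^6 - 4*t^3/3) = (45*B_t^4 - 4*t^2) dt + (18*B_t^5) dB_t.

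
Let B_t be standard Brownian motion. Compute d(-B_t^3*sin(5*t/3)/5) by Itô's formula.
d(-B_t^3*sin(5*t/3)/5) = (-B_t*(5*B_t^2*cos(5*t/3) + 9*sin(5*t/3))/15) dt + (-3*B_t^2*sin(5*t/3)/5) dB_t

Itô's formula for f(t, x): d f(t, B_t) = (f_t + (1/2) f_xx) dt + f_x dB_t. Compute partials of f(t, x) = -x^3*sin(5*t/3)/5:
  f_t(t,x)  = -x^3*cos(5*t/3)/3
  f_x(t,x)  = -3*x^2*sin(5*t/3)/5
  f_xx(t,x) = -6*x*sin(5*t/3)/5
Assemble drift = f_t + (1/2) f_xx = -x*(5*x^2*cos(5*t/3) + 9*sin(5*t/3))/15 and diffusion = f_x = -3*x^2*sin(5*t/3)/5. Substituting x = B_t:
  d(-B_t^3*sin(5*t/3)/5) = (-B_t*(5*B_t^2*cos(5*t/3) + 9*sin(5*t/3))/15) dt + (-3*B_t^2*sin(5*t/3)/5) dB_t.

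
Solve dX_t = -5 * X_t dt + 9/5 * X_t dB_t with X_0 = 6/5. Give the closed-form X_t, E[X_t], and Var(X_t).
X_t = 6/5 * exp((-331/50) t + (9/5) B_t); E[X_t] = 6*exp(-5*t)/5; Var(X_t) = (36*exp(81*t/25) - 36)*exp(-10*t)/25

For GBM dX = mu X dt + sigma X dB with X_0 = x_0, apply Itô to Y = log X: dY = (mu - sigma^2/2) dt + sigma dB, so Y_t = log(x_0) + (mu - sigma^2/2) t + sigma B_t and hence X_t = x_0 * exp((mu - sigma^2/2) t + sigma B_t).
With mu = -5, sigma = 9/5, x_0 = 6/5, this gives:
  X_t = 6/5 * exp((-331/50) * t + (9/5) * B_t).
Since sigma*B_t ~ Normal(0, sigma^2 t), E[exp(sigma*B_t)] = exp(sigma^2 t / 2); so E[X_t] = x_0 * exp((mu - sigma^2/2) t) * exp(sigma^2 t / 2) = x_0 * exp(mu t) = 6*exp(-5*t)/5.
Var(X_t) = E[X_t^2] - (E[X_t])^2 = x_0^2 * exp(2 mu t) * (exp(sigma^2 t) - 1) = (36*exp(81*t/25) - 36)*exp(-10*t)/25.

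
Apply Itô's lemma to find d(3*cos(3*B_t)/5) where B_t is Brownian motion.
d(3*cos(3*B_t)/5) = (-27*cos(3*B_t)/10) dt + (-9*sin(3*B_t)/5) dB_t

Itô's formula for f(B_t) gives d f(B_t) = f'(B_t) dB_t + (1/2) f''(B_t) dt. Compute derivatives of f(x) = 3*cos(3*x)/5:
  f'(x)  = -9*sin(3*x)/5
  f''(x) = -27*cos(3*x)/5
Substitute x = B_t and multiply the f'' term by 1/2:
  drift     = (1/2) * (-27*cos(3*x)/5) evaluated at B_t = -27*cos(3*B_t)/10
  diffusion = (-9*sin(3*x)/5) evaluated at B_t = -9*sin(3*B_t)/5
Therefore d(3*cos(3*B_t)/5) = (-27*cos(3*B_t)/10) dt + (-9*sin(3*B_t)/5) dB_t.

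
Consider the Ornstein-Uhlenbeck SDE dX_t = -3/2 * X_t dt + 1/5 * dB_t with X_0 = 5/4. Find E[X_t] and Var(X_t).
E[X_t] = 5*exp(-3*t/2)/4; Var(X_t) = 1/75 - exp(-3*t)/75

The OU SDE dX = -theta X dt + sigma dB admits the integrating factor exp(theta t): d(exp(theta t) X_t) = sigma exp(theta t) dB_t. Integrating from 0 to t:
  X_t = x_0 * exp(-theta t) + sigma * int_0^t exp(-theta (t-s)) dB_s.
The Itô integral has mean 0 and (by the Itô isometry) variance sigma^2 * int_0^t exp(-2 theta (t - s)) ds = sigma^2 * (1 - exp(-2 theta t)) / (2 theta).
With theta = 3/2, sigma = 1/5, x_0 = 5/4:
  E[X_t] = 5/4 * exp(-3/2 t) = 5*exp(-3*t/2)/4
  Var(X_t) = (1/5)^2 * (1 - exp(-2*3/2 t)) / (2 * 3/2) = 1/75 - exp(-3*t)/75.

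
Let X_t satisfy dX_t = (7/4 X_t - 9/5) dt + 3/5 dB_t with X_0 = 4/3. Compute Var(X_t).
Var(X_t) = 18*exp(7*t/2)/175 - 18/175

The variance V(t) = Var(X_t) satisfies V'(t) = 2 a V(t) + c^2 with V(0) = 0 (drift coefficient is linear in X, diffusion is constant). With a = 7/4, c = 3/5, the solution is
  V(t) = (c^2 / (2 a)) * (exp(2 a t) - 1)
       = ((3/5)^2 / (2*(7/4))) * (exp((7/2) t) - 1)
       = 18*exp(7*t/2)/175 - 18/175.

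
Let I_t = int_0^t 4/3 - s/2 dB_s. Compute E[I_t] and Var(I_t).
E[I_t] = 0; Var(I_t) = t*(3*t^2 - 24*t + 64)/36

The Itô integral of a deterministic integrand f(s) has mean 0 because each increment f(s) * (B_{s+ds} - B_s) has mean 0. By the Itô isometry:
  Var( int_0^t f(s) dB_s ) = E[ (int_0^t f(s) dB_s)^2 ] = int_0^t f(s)^2 ds.
Here f(s) = 4/3 - s/2, so f(s)^2 = (3*s - 8)^2/36. Integrate:
  int_0^t ((3*s - 8)^2/36) ds = t*(3*t^2 - 24*t + 64)/36.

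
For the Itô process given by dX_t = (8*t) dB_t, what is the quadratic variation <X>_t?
<X>_t = 64*t^3/3

For an Itô process dX_t = a(t) dt + b(t) dB_t, the quadratic variation is <X>_t = int_0^t b(s)^2 ds (the drift term does not contribute). Here b(s) = 8*s, so
  b(s)^2 = 64*s^2.
Integrating from 0 to t:
  <X>_t = int_0^t (64*s^2) ds = 64*t^3/3.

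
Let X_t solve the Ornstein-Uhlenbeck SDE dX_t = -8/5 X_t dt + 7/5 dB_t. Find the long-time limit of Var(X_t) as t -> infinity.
lim Var(X_t) = 49/80

The OU SDE dX = -theta X dt + sigma dB admits the integrating factor exp(theta t): d(exp(theta t) X_t) = sigma exp(theta t) dB_t. Integrating from 0 to t gives X_t = x_0 * exp(-theta t) + sigma * int_0^t exp(-theta (t-s)) dB_s for any initial x_0. The Itô integral has variance (by the Itô isometry) sigma^2 * int_0^t exp(-2 theta (t - s)) ds = sigma^2 * (1 - exp(-2 theta t)) / (2 theta), independent of x_0.
With theta = 8/5, sigma = 7/5:
  Var(X_t) = (7/5)^2 * (1 - exp(-2*8/5 t)) / (2 * 8/5) = 49/80 - 49*exp(-16*t/5)/80.
As t -> infinity, exp(-2*8/5 t) -> 0, so the stationary variance is sigma^2 / (2 theta) = 49/80.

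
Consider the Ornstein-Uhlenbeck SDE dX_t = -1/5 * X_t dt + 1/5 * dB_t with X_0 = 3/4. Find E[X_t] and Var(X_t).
E[X_t] = 3*exp(-t/5)/4; Var(X_t) = 1/10 - exp(-2*t/5)/10

The OU SDE dX = -theta X dt + sigma dB admits the integrating factor exp(theta t): d(exp(theta t) X_t) = sigma exp(theta t) dB_t. Integrating from 0 to t:
  X_t = x_0 * exp(-theta t) + sigma * int_0^t exp(-theta (t-s)) dB_s.
The Itô integral has mean 0 and (by the Itô isometry) variance sigma^2 * int_0^t exp(-2 theta (t - s)) ds = sigma^2 * (1 - exp(-2 theta t)) / (2 theta).
With theta = 1/5, sigma = 1/5, x_0 = 3/4:
  E[X_t] = 3/4 * exp(-1/5 t) = 3*exp(-t/5)/4
  Var(X_t) = (1/5)^2 * (1 - exp(-2*1/5 t)) / (2 * 1/5) = 1/10 - exp(-2*t/5)/10.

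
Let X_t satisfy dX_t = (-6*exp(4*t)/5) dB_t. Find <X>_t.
<X>_t = 9*exp(8*t)/50 - 9/50

For an Itô process dX_t = a(t) dt + b(t) dB_t, the quadratic variation is <X>_t = int_0^t b(s)^2 ds (the drift term does not contribute). Here b(s) = -6*exp(4*s)/5, so
  b(s)^2 = 36*exp(8*s)/25.
Integrating from 0 to t:
  <X>_t = int_0^t (36*exp(8*s)/25) ds = 9*exp(8*t)/50 - 9/50.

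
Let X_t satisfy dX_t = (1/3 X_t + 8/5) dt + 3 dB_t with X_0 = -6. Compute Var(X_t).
Var(X_t) = 27*exp(2*t/3)/2 - 27/2

The variance V(t) = Var(X_t) satisfies V'(t) = 2 a V(t) + c^2 with V(0) = 0 (drift coefficient is linear in X, diffusion is constant). With a = 1/3, c = 3, the solution is
  V(t) = (c^2 / (2 a)) * (exp(2 a t) - 1)
       = (3^2 / (2*(1/3))) * (exp((2/3) t) - 1)
       = 27*exp(2*t/3)/2 - 27/2.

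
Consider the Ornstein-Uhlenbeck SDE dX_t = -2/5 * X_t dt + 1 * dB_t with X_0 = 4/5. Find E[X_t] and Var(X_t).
E[X_t] = 4*exp(-2*t/5)/5; Var(X_t) = 5/4 - 5*exp(-4*t/5)/4

The OU SDE dX = -theta X dt + sigma dB admits the integrating factor exp(theta t): d(exp(theta t) X_t) = sigma exp(theta t) dB_t. Integrating from 0 to t:
  X_t = x_0 * exp(-theta t) + sigma * int_0^t exp(-theta (t-s)) dB_s.
The Itô integral has mean 0 and (by the Itô isometry) variance sigma^2 * int_0^t exp(-2 theta (t - s)) ds = sigma^2 * (1 - exp(-2 theta t)) / (2 theta).
With theta = 2/5, sigma = 1, x_0 = 4/5:
  E[X_t] = 4/5 * exp(-2/5 t) = 4*exp(-2*t/5)/5
  Var(X_t) = (1)^2 * (1 - exp(-2*2/5 t)) / (2 * 2/5) = 5/4 - 5*exp(-4*t/5)/4.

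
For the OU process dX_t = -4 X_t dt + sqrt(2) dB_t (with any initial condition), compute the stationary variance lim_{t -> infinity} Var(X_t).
lim Var(X_t) = 1/4

The OU SDE dX = -theta X dt + sigma dB admits the integrating factor exp(theta t): d(exp(theta t) X_t) = sigma exp(theta t) dB_t. Integrating from 0 to t gives X_t = x_0 * exp(-theta t) + sigma * int_0^t exp(-theta (t-s)) dB_s for any initial x_0. The Itô integral has variance (by the Itô isometry) sigma^2 * int_0^t exp(-2 theta (t - s)) ds = sigma^2 * (1 - exp(-2 theta t)) / (2 theta), independent of x_0.
With theta = 4, sigma = sqrt(2):
  Var(X_t) = (sqrt(2))^2 * (1 - exp(-2*4 t)) / (2 * 4) = 1/4 - exp(-8*t)/4.
As t -> infinity, exp(-2*4 t) -> 0, so the stationary variance is sigma^2 / (2 theta) = 1/4.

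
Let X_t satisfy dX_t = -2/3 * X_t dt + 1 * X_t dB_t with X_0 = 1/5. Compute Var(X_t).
Var(X_t) = (exp(t) - 1)*exp(-4*t/3)/25

For GBM dX = mu X dt + sigma X dB with X_0 = x_0, apply Itô to Y = log X: dY = (mu - sigma^2/2) dt + sigma dB, so Y_t = log(x_0) + (mu - sigma^2/2) t + sigma B_t and hence X_t = x_0 * exp((mu - sigma^2/2) t + sigma B_t).
With mu = -2/3, sigma = 1, x_0 = 1/5, this gives:
  X_t = 1/5 * exp((-7/6) * t + (1) * B_t).
Since sigma*B_t ~ Normal(0, sigma^2 t), E[exp(sigma*B_t)] = exp(sigma^2 t / 2); so E[X_t] = x_0 * exp((mu - sigma^2/2) t) * exp(sigma^2 t / 2) = x_0 * exp(mu t) = exp(-2*t/3)/5.
Var(X_t) = E[X_t^2] - (E[X_t])^2 = x_0^2 * exp(2 mu t) * (exp(sigma^2 t) - 1) = (exp(t) - 1)*exp(-4*t/3)/25.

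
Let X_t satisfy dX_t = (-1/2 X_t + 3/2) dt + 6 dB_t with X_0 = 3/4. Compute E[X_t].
E[X_t] = 3 - 9*exp(-t/2)/4

Taking expectations and using E[dB_t] = 0, the mean m(t) = E[X_t] satisfies the ODE m'(t) = a m(t) + b with m(0) = x_0. With a = -1/2, b = 3/2, x_0 = 3/4, the solution is
  m(t) = x_0 * exp(a t) + (b/a) * (exp(a t) - 1)
       = (3/4) * exp((-1/2) t) + ((3/2)/(-1/2)) * (exp((-1/2) t) - 1)
       = 3 - 9*exp(-t/2)/4.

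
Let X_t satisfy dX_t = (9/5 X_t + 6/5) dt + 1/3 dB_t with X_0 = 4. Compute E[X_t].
E[X_t] = 14*exp(9*t/5)/3 - 2/3

Taking expectations and using E[dB_t] = 0, the mean m(t) = E[X_t] satisfies the ODE m'(t) = a m(t) + b with m(0) = x_0. With a = 9/5, b = 6/5, x_0 = 4, the solution is
  m(t) = x_0 * exp(a t) + (b/a) * (exp(a t) - 1)
       = 4 * exp((9/5) t) + ((6/5)/(9/5)) * (exp((9/5) t) - 1)
       = 14*exp(9*t/5)/3 - 2/3.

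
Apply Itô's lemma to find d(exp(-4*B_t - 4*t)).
d(exp(-4*B_t - 4*t)) = (4*exp(-4*B_t - 4*t)) dt + (-4*exp(-4*B_t - 4*t)) dB_t

Itô's formula for f(t, x): d f(t, B_t) = (f_t + (1/2) f_xx) dt + f_x dB_t. Compute partials of f(t, x) = exp(-4*t - 4*x):
  f_t(t,x)  = -4*exp(-4*t - 4*x)
  f_x(t,x)  = -4*exp(-4*t - 4*x)
  f_xx(t,x) = 16*exp(-4*t - 4*x)
Assemble drift = f_t + (1/2) f_xx = 4*exp(-4*t - 4*x) and diffusion = f_x = -4*exp(-4*t - 4*x). Substituting x = B_t:
  d(exp(-4*B_t - 4*t)) = (4*exp(-4*B_t - 4*t)) dt + (-4*exp(-4*B_t - 4*t)) dB_t.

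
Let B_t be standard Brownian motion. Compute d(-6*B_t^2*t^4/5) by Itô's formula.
d(-6*B_t^2*t^4/5) = (6*t^3*(-4*B_t^2 - t)/5) dt + (-12*B_t*t^4/5) dB_t

Itô's formula for f(t, x): d f(t, B_t) = (f_t + (1/2) f_xx) dt + f_x dB_t. Compute partials of f(t, x) = -6*t^4*x^2/5:
  f_t(t,x)  = -24*t^3*x^2/5
  f_x(t,x)  = -12*t^4*x/5
  f_xx(t,x) = -12*t^4/5
Assemble drift = f_t + (1/2) f_xx = 6*t^3*(-t - 4*x^2)/5 and diffusion = f_x = -12*t^4*x/5. Substituting x = B_t:
  d(-6*B_t^2*t^4/5) = (6*t^3*(-4*B_t^2 - t)/5) dt + (-12*B_t*t^4/5) dB_t.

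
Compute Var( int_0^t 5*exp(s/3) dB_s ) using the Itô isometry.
Var = 75*exp(2*t/3)/2 - 75/2

The Itô integral of a deterministic integrand f(s) has mean 0 because each increment f(s) * (B_{s+ds} - B_s) has mean 0. By the Itô isometry:
  Var( int_0^t f(s) dB_s ) = E[ (int_0^t f(s) dB_s)^2 ] = int_0^t f(s)^2 ds.
Here f(s) = 5*exp(s/3), so f(s)^2 = 25*exp(2*s/3). Integrate:
  int_0^t (25*exp(2*s/3)) ds = 75*exp(2*t/3)/2 - 75/2.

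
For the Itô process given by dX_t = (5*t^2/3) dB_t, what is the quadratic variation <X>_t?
<X>_t = 5*t^5/9

For an Itô process dX_t = a(t) dt + b(t) dB_t, the quadratic variation is <X>_t = int_0^t b(s)^2 ds (the drift term does not contribute). Here b(s) = 5*s^2/3, so
  b(s)^2 = 25*s^4/9.
Integrating from 0 to t:
  <X>_t = int_0^t (25*s^4/9) ds = 5*t^5/9.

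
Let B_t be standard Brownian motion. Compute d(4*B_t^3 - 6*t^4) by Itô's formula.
d(4*B_t^3 - 6*t^4) = (12*B_t - 24*t^3) dt + (12*B_t^2) dB_t

Itô's formula for f(t, x): d f(t, B_t) = (f_t + (1/2) f_xx) dt + f_x dB_t. Compute partials of f(t, x) = -6*t^4 + 4*x^3:
  f_t(t,x)  = -24*t^3
  f_x(t,x)  = 12*x^2
  f_xx(t,x) = 24*x
Assemble drift = f_t + (1/2) f_xx = -24*t^3 + 12*x and diffusion = f_x = 12*x^2. Substituting x = B_t:
  d(4*B_t^3 - 6*t^4) = (12*B_t - 24*t^3) dt + (12*B_t^2) dB_t.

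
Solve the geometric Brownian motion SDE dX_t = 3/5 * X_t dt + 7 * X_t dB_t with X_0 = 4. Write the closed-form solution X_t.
X_t = 4 * exp((-239/10) * t + (7) * B_t)

For GBM dX = mu X dt + sigma X dB with X_0 = x_0, apply Itô to Y = log X: dY = (mu - sigma^2/2) dt + sigma dB, so Y_t = log(x_0) + (mu - sigma^2/2) t + sigma B_t and hence X_t = x_0 * exp((mu - sigma^2/2) t + sigma B_t).
With mu = 3/5, sigma = 7, x_0 = 4, this gives:
  X_t = 4 * exp((-239/10) * t + (7) * B_t).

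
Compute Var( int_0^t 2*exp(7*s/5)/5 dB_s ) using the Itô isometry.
Var = 2*exp(14*t/5)/35 - 2/35

The Itô integral of a deterministic integrand f(s) has mean 0 because each increment f(s) * (B_{s+ds} - B_s) has mean 0. By the Itô isometry:
  Var( int_0^t f(s) dB_s ) = E[ (int_0^t f(s) dB_s)^2 ] = int_0^t f(s)^2 ds.
Here f(s) = 2*exp(7*s/5)/5, so f(s)^2 = 4*exp(14*s/5)/25. Integrate:
  int_0^t (4*exp(14*s/5)/25) ds = 2*exp(14*t/5)/35 - 2/35.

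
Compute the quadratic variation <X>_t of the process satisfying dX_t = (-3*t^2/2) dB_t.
<X>_t = 9*t^5/20

For an Itô process dX_t = a(t) dt + b(t) dB_t, the quadratic variation is <X>_t = int_0^t b(s)^2 ds (the drift term does not contribute). Here b(s) = -3*s^2/2, so
  b(s)^2 = 9*s^4/4.
Integrating from 0 to t:
  <X>_t = int_0^t (9*s^4/4) ds = 9*t^5/20.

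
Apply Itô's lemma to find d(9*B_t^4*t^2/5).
d(9*B_t^4*t^2/5) = (18*B_t^2*t*(B_t^2 + 3*t)/5) dt + (36*B_t^3*t^2/5) dB_t

Itô's formula for f(t, x): d f(t, B_t) = (f_t + (1/2) f_xx) dt + f_x dB_t. Compute partials of f(t, x) = 9*t^2*x^4/5:
  f_t(t,x)  = 18*t*x^4/5
  f_x(t,x)  = 36*t^2*x^3/5
  f_xx(t,x) = 108*t^2*x^2/5
Assemble drift = f_t + (1/2) f_xx = 18*t*x^2*(3*t + x^2)/5 and diffusion = f_x = 36*t^2*x^3/5. Substituting x = B_t:
  d(9*B_t^4*t^2/5) = (18*B_t^2*t*(B_t^2 + 3*t)/5) dt + (36*B_t^3*t^2/5) dB_t.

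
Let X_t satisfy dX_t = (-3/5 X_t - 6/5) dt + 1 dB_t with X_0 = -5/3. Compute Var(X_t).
Var(X_t) = 5/6 - 5*exp(-6*t/5)/6

The variance V(t) = Var(X_t) satisfies V'(t) = 2 a V(t) + c^2 with V(0) = 0 (drift coefficient is linear in X, diffusion is constant). With a = -3/5, c = 1, the solution is
  V(t) = (c^2 / (2 a)) * (exp(2 a t) - 1)
       = (1^2 / (2*(-3/5))) * (exp((-6/5) t) - 1)
       = 5/6 - 5*exp(-6*t/5)/6.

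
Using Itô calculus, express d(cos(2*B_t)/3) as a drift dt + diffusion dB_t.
d(cos(2*B_t)/3) = (-2*cos(2*B_t)/3) dt + (-2*sin(2*B_t)/3) dB_t

Itô's formula for f(B_t) gives d f(B_t) = f'(B_t) dB_t + (1/2) f''(B_t) dt. Compute derivatives of f(x) = cos(2*x)/3:
  f'(x)  = -2*sin(2*x)/3
  f''(x) = -4*cos(2*x)/3
Substitute x = B_t and multiply the f'' term by 1/2:
  drift     = (1/2) * (-4*cos(2*x)/3) evaluated at B_t = -2*cos(2*B_t)/3
  diffusion = (-2*sin(2*x)/3) evaluated at B_t = -2*sin(2*B_t)/3
Therefore d(cos(2*B_t)/3) = (-2*cos(2*B_t)/3) dt + (-2*sin(2*B_t)/3) dB_t.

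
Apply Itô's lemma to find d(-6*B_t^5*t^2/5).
d(-6*B_t^5*t^2/5) = (12*B_t^3*t*(-B_t^2 - 5*t)/5) dt + (-6*B_t^4*t^2) dB_t

Itô's formula for f(t, x): d f(t, B_t) = (f_t + (1/2) f_xx) dt + f_x dB_t. Compute partials of f(t, x) = -6*t^2*x^5/5:
  f_t(t,x)  = -12*t*x^5/5
  f_x(t,x)  = -6*t^2*x^4
  f_xx(t,x) = -24*t^2*x^3
Assemble drift = f_t + (1/2) f_xx = 12*t*x^3*(-5*t - x^2)/5 and diffusion = f_x = -6*t^2*x^4. Substituting x = B_t:
  d(-6*B_t^5*t^2/5) = (12*B_t^3*t*(-B_t^2 - 5*t)/5) dt + (-6*B_t^4*t^2) dB_t.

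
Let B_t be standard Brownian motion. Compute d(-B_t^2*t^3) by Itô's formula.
d(-B_t^2*t^3) = (t^2*(-3*B_t^2 - t)) dt + (-2*B_t*t^3) dB_t

Itô's formula for f(t, x): d f(t, B_t) = (f_t + (1/2) f_xx) dt + f_x dB_t. Compute partials of f(t, x) = -t^3*x^2:
  f_t(t,x)  = -3*t^2*x^2
  f_x(t,x)  = -2*t^3*x
  f_xx(t,x) = -2*t^3
Assemble drift = f_t + (1/2) f_xx = t^2*(-t - 3*x^2) and diffusion = f_x = -2*t^3*x. Substituting x = B_t:
  d(-B_t^2*t^3) = (t^2*(-3*B_t^2 - t)) dt + (-2*B_t*t^3) dB_t.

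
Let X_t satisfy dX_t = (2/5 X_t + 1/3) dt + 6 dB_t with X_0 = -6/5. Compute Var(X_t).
Var(X_t) = 45*exp(4*t/5) - 45

The variance V(t) = Var(X_t) satisfies V'(t) = 2 a V(t) + c^2 with V(0) = 0 (drift coefficient is linear in X, diffusion is constant). With a = 2/5, c = 6, the solution is
  V(t) = (c^2 / (2 a)) * (exp(2 a t) - 1)
       = (6^2 / (2*(2/5))) * (exp((4/5) t) - 1)
       = 45*exp(4*t/5) - 45.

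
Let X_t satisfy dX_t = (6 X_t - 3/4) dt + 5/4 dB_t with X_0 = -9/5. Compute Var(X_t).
Var(X_t) = 25*exp(12*t)/192 - 25/192

The variance V(t) = Var(X_t) satisfies V'(t) = 2 a V(t) + c^2 with V(0) = 0 (drift coefficient is linear in X, diffusion is constant). With a = 6, c = 5/4, the solution is
  V(t) = (c^2 / (2 a)) * (exp(2 a t) - 1)
       = ((5/4)^2 / (2*6)) * (exp(12 t) - 1)
       = 25*exp(12*t)/192 - 25/192.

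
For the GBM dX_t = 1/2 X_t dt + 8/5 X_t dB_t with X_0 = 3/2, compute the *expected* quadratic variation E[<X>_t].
E[<X>_t] = 144*exp(89*t/25)/89 - 144/89

<X>_t = int_0^t ((8/5) * X_s)^2 ds. Taking expectation inside the integral: E[<X>_t] = (8/5)^2 * int_0^t E[X_s^2] ds. For GBM, E[X_s^2] = x_0^2 * exp((2 mu + sigma^2) s). Integrating:
  E[<X>_t] = (8/5)^2 * (3/2)^2 * (exp((2*(1/2) + (8/5)^2) t) - 1) / (2*(1/2) + (8/5)^2)
           = (8/5)^2 * (3/2)^2 * (exp((89/25) t) - 1) / (89/25) = 144*exp(89*t/25)/89 - 144/89.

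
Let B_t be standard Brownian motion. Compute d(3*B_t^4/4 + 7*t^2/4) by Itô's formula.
d(3*B_t^4/4 + 7*t^2/4) = (9*B_t^2/2 + 7*t/2) dt + (3*B_t^3) dB_t

Itô's formula for f(t, x): d f(t, B_t) = (f_t + (1/2) f_xx) dt + f_x dB_t. Compute partials of f(t, x) = 7*t^2/4 + 3*x^4/4:
  f_t(t,x)  = 7*t/2
  f_x(t,x)  = 3*x^3
  f_xx(t,x) = 9*x^2
Assemble drift = f_t + (1/2) f_xx = 7*t/2 + 9*x^2/2 and diffusion = f_x = 3*x^3. Substituting x = B_t:
  d(3*B_t^4/4 + 7*t^2/4) = (9*B_t^2/2 + 7*t/2) dt + (3*B_t^3) dB_t.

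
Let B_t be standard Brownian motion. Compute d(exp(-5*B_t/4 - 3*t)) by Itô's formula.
d(exp(-5*B_t/4 - 3*t)) = (-71*exp(-5*B_t/4 - 3*t)/32) dt + (-5*exp(-5*B_t/4 - 3*t)/4) dB_t

Itô's formula for f(t, x): d f(t, B_t) = (f_t + (1/2) f_xx) dt + f_x dB_t. Compute partials of f(t, x) = exp(-3*t - 5*x/4):
  f_t(t,x)  = -3*exp(-3*t - 5*x/4)
  f_x(t,x)  = -5*exp(-3*t - 5*x/4)/4
  f_xx(t,x) = 25*exp(-3*t - 5*x/4)/16
Assemble drift = f_t + (1/2) f_xx = -71*exp(-3*t - 5*x/4)/32 and diffusion = f_x = -5*exp(-3*t - 5*x/4)/4. Substituting x = B_t:
  d(exp(-5*B_t/4 - 3*t)) = (-71*exp(-5*B_t/4 - 3*t)/32) dt + (-5*exp(-5*B_t/4 - 3*t)/4) dB_t.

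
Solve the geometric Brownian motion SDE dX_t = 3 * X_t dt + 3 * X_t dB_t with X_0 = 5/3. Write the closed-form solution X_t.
X_t = 5/3 * exp((-3/2) * t + (3) * B_t)

For GBM dX = mu X dt + sigma X dB with X_0 = x_0, apply Itô to Y = log X: dY = (mu - sigma^2/2) dt + sigma dB, so Y_t = log(x_0) + (mu - sigma^2/2) t + sigma B_t and hence X_t = x_0 * exp((mu - sigma^2/2) t + sigma B_t).
With mu = 3, sigma = 3, x_0 = 5/3, this gives:
  X_t = 5/3 * exp((-3/2) * t + (3) * B_t).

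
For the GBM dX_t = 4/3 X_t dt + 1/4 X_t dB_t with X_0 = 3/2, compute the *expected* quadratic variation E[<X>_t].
E[<X>_t] = 27*exp(131*t/48)/524 - 27/524

<X>_t = int_0^t ((1/4) * X_s)^2 ds. Taking expectation inside the integral: E[<X>_t] = (1/4)^2 * int_0^t E[X_s^2] ds. For GBM, E[X_s^2] = x_0^2 * exp((2 mu + sigma^2) s). Integrating:
  E[<X>_t] = (1/4)^2 * (3/2)^2 * (exp((2*(4/3) + (1/4)^2) t) - 1) / (2*(4/3) + (1/4)^2)
           = (1/4)^2 * (3/2)^2 * (exp((131/48) t) - 1) / (131/48) = 27*exp(131*t/48)/524 - 27/524.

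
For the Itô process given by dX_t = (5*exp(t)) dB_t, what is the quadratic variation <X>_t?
<X>_t = 25*exp(2*t)/2 - 25/2

For an Itô process dX_t = a(t) dt + b(t) dB_t, the quadratic variation is <X>_t = int_0^t b(s)^2 ds (the drift term does not contribute). Here b(s) = 5*exp(s), so
  b(s)^2 = 25*exp(2*s).
Integrating from 0 to t:
  <X>_t = int_0^t (25*exp(2*s)) ds = 25*exp(2*t)/2 - 25/2.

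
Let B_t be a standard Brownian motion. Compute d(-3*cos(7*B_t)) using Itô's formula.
d(-3*cos(7*B_t)) = (147*cos(7*B_t)/2) dt + (21*sin(7*B_t)) dB_t

Itô's formula for f(B_t) gives d f(B_t) = f'(B_t) dB_t + (1/2) f''(B_t) dt. Compute derivatives of f(x) = -3*cos(7*x):
  f'(x)  = 21*sin(7*x)
  f''(x) = 147*cos(7*x)
Substitute x = B_t and multiply the f'' term by 1/2:
  drift     = (1/2) * (147*cos(7*x)) evaluated at B_t = 147*cos(7*B_t)/2
  diffusion = (21*sin(7*x)) evaluated at B_t = 21*sin(7*B_t)
Therefore d(-3*cos(7*B_t)) = (147*cos(7*B_t)/2) dt + (21*sin(7*B_t)) dB_t.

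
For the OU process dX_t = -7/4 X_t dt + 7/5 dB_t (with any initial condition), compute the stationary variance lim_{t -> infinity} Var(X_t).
lim Var(X_t) = 14/25

The OU SDE dX = -theta X dt + sigma dB admits the integrating factor exp(theta t): d(exp(theta t) X_t) = sigma exp(theta t) dB_t. Integrating from 0 to t gives X_t = x_0 * exp(-theta t) + sigma * int_0^t exp(-theta (t-s)) dB_s for any initial x_0. The Itô integral has variance (by the Itô isometry) sigma^2 * int_0^t exp(-2 theta (t - s)) ds = sigma^2 * (1 - exp(-2 theta t)) / (2 theta), independent of x_0.
With theta = 7/4, sigma = 7/5:
  Var(X_t) = (7/5)^2 * (1 - exp(-2*7/4 t)) / (2 * 7/4) = 14/25 - 14*exp(-7*t/2)/25.
As t -> infinity, exp(-2*7/4 t) -> 0, so the stationary variance is sigma^2 / (2 theta) = 14/25.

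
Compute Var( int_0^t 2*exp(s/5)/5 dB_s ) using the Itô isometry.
Var = 2*exp(2*t/5)/5 - 2/5

The Itô integral of a deterministic integrand f(s) has mean 0 because each increment f(s) * (B_{s+ds} - B_s) has mean 0. By the Itô isometry:
  Var( int_0^t f(s) dB_s ) = E[ (int_0^t f(s) dB_s)^2 ] = int_0^t f(s)^2 ds.
Here f(s) = 2*exp(s/5)/5, so f(s)^2 = 4*exp(2*s/5)/25. Integrate:
  int_0^t (4*exp(2*s/5)/25) ds = 2*exp(2*t/5)/5 - 2/5.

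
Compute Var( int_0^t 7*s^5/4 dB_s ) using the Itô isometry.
Var = 49*t^11/176

The Itô integral of a deterministic integrand f(s) has mean 0 because each increment f(s) * (B_{s+ds} - B_s) has mean 0. By the Itô isometry:
  Var( int_0^t f(s) dB_s ) = E[ (int_0^t f(s) dB_s)^2 ] = int_0^t f(s)^2 ds.
Here f(s) = 7*s^5/4, so f(s)^2 = 49*s^10/16. Integrate:
  int_0^t (49*s^10/16) ds = 49*t^11/176.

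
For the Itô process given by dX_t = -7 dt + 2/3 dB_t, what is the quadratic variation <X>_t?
<X>_t = 4*t/9

For an Itô process dX_t = a(t) dt + b(t) dB_t, the quadratic variation is <X>_t = int_0^t b(s)^2 ds (the drift term does not contribute). Here b(s) = 2/3, so
  b(s)^2 = 4/9.
Integrating from 0 to t:
  <X>_t = int_0^t (4/9) ds = 4*t/9.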